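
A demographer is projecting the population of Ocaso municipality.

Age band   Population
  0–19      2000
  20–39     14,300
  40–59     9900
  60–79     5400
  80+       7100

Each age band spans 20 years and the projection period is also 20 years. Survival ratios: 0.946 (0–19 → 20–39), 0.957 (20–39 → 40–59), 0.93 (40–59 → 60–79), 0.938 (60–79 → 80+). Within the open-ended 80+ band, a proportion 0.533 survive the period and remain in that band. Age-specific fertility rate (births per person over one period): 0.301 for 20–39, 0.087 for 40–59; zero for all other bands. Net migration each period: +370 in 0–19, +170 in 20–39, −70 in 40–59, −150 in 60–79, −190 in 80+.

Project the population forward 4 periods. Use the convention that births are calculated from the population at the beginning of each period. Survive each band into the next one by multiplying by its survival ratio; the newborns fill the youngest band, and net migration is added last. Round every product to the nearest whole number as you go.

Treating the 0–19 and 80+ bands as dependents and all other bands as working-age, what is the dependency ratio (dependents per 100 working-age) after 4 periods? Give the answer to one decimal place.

142.4

[period 1]
Births: 14300 * 0.301 = 4304  |  9900 * 0.087 = 861 → total 5165
20–39: 2000 * 0.946 = 1892
40–59: 14300 * 0.957 = 13685
60–79: 9900 * 0.93 = 9207
80+: 5400 * 0.938 + 7100 * 0.533 = 5065 + 3784 = 8849
Net migration: 0–19 + 370 → 5535; 20–39 + 170 → 2062; 40–59 − 70 → 13615; 60–79 − 150 → 9057; 80+ − 190 → 8659
End of period: [5535, 2062, 13615, 9057, 8659]
[period 2]
Births: 2062 * 0.301 = 621  |  13615 * 0.087 = 1185 → total 1806
20–39: 5535 * 0.946 = 5236
40–59: 2062 * 0.957 = 1973
60–79: 13615 * 0.93 = 12662
80+: 9057 * 0.938 + 8659 * 0.533 = 8495 + 4615 = 13110
Net migration: 0–19 + 370 → 2176; 20–39 + 170 → 5406; 40–59 − 70 → 1903; 60–79 − 150 → 12512; 80+ − 190 → 12920
End of period: [2176, 5406, 1903, 12512, 12920]
[period 3]
Births: 5406 * 0.301 = 1627  |  1903 * 0.087 = 166 → total 1793
20–39: 2176 * 0.946 = 2058
40–59: 5406 * 0.957 = 5174
60–79: 1903 * 0.93 = 1770
80+: 12512 * 0.938 + 12920 * 0.533 = 11736 + 6886 = 18622
Net migration: 0–19 + 370 → 2163; 20–39 + 170 → 2228; 40–59 − 70 → 5104; 60–79 − 150 → 1620; 80+ − 190 → 18432
End of period: [2163, 2228, 5104, 1620, 18432]
[period 4]
Births: 2228 * 0.301 = 671  |  5104 * 0.087 = 444 → total 1115
20–39: 2163 * 0.946 = 2046
40–59: 2228 * 0.957 = 2132
60–79: 5104 * 0.93 = 4747
80+: 1620 * 0.938 + 18432 * 0.533 = 1520 + 9824 = 11344
Net migration: 0–19 + 370 → 1485; 20–39 + 170 → 2216; 40–59 − 70 → 2062; 60–79 − 150 → 4597; 80+ − 190 → 11154
End of period: [1485, 2216, 2062, 4597, 11154]
Dependents (band 0–19 + band 80+) = 1485 + 11154 = 12639; working-age = 8875; ratio = 12639/8875 × 100 = 142.4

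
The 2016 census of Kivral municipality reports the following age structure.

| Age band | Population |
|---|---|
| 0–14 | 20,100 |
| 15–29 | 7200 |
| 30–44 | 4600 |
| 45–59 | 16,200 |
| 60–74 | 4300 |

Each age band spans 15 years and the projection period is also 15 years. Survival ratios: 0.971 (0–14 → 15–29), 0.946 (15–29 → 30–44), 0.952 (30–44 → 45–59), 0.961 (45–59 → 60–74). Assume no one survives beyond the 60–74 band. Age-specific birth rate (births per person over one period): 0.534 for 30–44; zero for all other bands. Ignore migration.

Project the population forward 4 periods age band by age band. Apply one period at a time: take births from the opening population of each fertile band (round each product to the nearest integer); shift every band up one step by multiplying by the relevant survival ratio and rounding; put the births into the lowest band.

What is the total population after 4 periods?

— Period 1 —
Births: 4600 × 0.534 = 2456
15–29: 20100 × 0.971 = 19517
30–44: 7200 × 0.946 = 6811
45–59: 4600 × 0.952 = 4379
60–74: 16200 × 0.961 = 15568
Giving 2456 / 19517 / 6811 / 4379 / 15568.
— Period 2 —
Births: 6811 × 0.534 = 3637
15–29: 2456 × 0.971 = 2385
30–44: 19517 × 0.946 = 18463
45–59: 6811 × 0.952 = 6484
60–74: 4379 × 0.961 = 4208
Giving 3637 / 2385 / 18463 / 6484 / 4208.
— Period 3 —
Births: 18463 × 0.534 = 9859
15–29: 3637 × 0.971 = 3532
30–44: 2385 × 0.946 = 2256
45–59: 18463 × 0.952 = 17577
60–74: 6484 × 0.961 = 6231
Giving 9859 / 3532 / 2256 / 17577 / 6231.
— Period 4 —
Births: 2256 × 0.534 = 1205
15–29: 9859 × 0.971 = 9573
30–44: 3532 × 0.946 = 3341
45–59: 2256 × 0.952 = 2148
60–74: 17577 × 0.961 = 16891
Giving 1205 / 9573 / 3341 / 2148 / 16891.
Total after period 4: 1205 + 9573 + 3341 + 2148 + 16891 = 33158

33158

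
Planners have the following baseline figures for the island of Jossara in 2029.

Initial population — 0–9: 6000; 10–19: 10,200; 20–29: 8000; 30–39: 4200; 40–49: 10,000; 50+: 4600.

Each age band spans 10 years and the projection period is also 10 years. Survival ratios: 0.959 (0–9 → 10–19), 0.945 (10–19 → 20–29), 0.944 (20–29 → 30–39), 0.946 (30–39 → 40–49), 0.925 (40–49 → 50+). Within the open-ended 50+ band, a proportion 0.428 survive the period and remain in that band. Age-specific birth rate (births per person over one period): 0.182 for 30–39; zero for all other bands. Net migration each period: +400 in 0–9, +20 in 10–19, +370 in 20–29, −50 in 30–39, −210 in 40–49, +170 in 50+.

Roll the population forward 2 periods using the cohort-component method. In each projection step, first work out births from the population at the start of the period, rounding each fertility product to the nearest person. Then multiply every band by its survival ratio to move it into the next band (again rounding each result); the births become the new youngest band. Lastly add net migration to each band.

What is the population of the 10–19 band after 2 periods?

Period 1.
Births: 4200 × 0.182 = 764
10–19: 6000 × 0.959 = 5754
20–29: 10200 × 0.945 = 9639
30–39: 8000 × 0.944 = 7552
40–49: 4200 × 0.946 = 3973
50+: 10000 × 0.925 + 4600 × 0.428 = 9250 + 1969 = 11219
Net migration: 0–9 + 400 → 1164; 10–19 + 20 → 5774; 20–29 + 370 → 10009; 30–39 − 50 → 7502; 40–49 − 210 → 3763; 50+ + 170 → 11389
End of period: [1164, 5774, 10009, 7502, 3763, 11389]
Period 2.
Births: 7502 × 0.182 = 1365
10–19: 1164 × 0.959 = 1116
20–29: 5774 × 0.945 = 5456
30–39: 10009 × 0.944 = 9448
40–49: 7502 × 0.946 = 7097
50+: 3763 × 0.925 + 11389 × 0.428 = 3481 + 4874 = 8355
Net migration: 0–9 + 400 → 1765; 10–19 + 20 → 1136; 20–29 + 370 → 5826; 30–39 − 50 → 9398; 40–49 − 210 → 6887; 50+ + 170 → 8525
End of period: [1765, 1136, 5826, 9398, 6887, 8525]

1136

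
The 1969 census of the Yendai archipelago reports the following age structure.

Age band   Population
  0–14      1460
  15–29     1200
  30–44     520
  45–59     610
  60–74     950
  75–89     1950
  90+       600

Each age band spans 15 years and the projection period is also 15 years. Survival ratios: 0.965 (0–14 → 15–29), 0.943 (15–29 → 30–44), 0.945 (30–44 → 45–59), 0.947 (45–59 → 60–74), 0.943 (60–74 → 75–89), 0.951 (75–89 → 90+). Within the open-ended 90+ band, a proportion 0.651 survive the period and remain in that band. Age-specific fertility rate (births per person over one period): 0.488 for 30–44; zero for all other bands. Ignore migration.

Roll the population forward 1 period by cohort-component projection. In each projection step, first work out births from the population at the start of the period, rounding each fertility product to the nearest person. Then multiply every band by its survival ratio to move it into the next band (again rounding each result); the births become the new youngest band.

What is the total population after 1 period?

(Groups numbered youngest = 1 to oldest = 7.)
[period 1]
Births: 520 * 0.488 = 254
Group 2: 1460 * 0.965 = 1409
Group 3: 1200 * 0.943 = 1132
Group 4: 520 * 0.945 = 491
Group 5: 610 * 0.947 = 578
Group 6: 950 * 0.943 = 896
Group 7: 1950 * 0.951 + 600 * 0.651 = 1854 + 391 = 2245
→ [254, 1409, 1132, 491, 578, 896, 2245]
Total after period 1: 254 + 1409 + 1132 + 491 + 578 + 896 + 2245 = 7005

7005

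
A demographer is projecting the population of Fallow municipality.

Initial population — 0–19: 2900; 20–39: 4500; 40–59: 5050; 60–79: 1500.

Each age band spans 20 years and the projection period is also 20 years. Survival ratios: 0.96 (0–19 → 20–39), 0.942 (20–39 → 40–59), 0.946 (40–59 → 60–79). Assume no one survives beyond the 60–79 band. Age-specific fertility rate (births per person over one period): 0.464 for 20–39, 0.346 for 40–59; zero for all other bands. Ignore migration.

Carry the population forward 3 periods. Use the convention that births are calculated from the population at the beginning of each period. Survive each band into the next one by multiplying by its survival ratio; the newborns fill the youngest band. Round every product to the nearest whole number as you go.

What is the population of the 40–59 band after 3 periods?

3468

— Period 1 —
Births: 4500 × 0.464 = 2088  |  5050 × 0.346 = 1747 → total 3835
20–39: 2900 × 0.96 = 2784
40–59: 4500 × 0.942 = 4239
60–79: 5050 × 0.946 = 4777
End of period: [3835, 2784, 4239, 4777]
— Period 2 —
Births: 2784 × 0.464 = 1292  |  4239 × 0.346 = 1467 → total 2759
20–39: 3835 × 0.96 = 3682
40–59: 2784 × 0.942 = 2623
60–79: 4239 × 0.946 = 4010
End of period: [2759, 3682, 2623, 4010]
— Period 3 —
Births: 3682 × 0.464 = 1708  |  2623 × 0.346 = 908 → total 2616
20–39: 2759 × 0.96 = 2649
40–59: 3682 × 0.942 = 3468
60–79: 2623 × 0.946 = 2481
End of period: [2616, 2649, 3468, 2481]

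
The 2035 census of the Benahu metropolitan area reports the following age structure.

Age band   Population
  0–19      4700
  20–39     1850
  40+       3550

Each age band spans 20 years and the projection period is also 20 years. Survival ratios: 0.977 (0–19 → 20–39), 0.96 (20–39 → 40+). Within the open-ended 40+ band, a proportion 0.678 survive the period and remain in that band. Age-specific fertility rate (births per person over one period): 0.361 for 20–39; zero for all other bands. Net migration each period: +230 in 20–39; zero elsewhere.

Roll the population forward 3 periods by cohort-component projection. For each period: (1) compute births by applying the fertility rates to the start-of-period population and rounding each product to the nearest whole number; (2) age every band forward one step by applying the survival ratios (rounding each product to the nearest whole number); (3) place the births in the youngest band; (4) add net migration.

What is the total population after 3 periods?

8159

Period 1.
Births: 1850 × 0.361 = 668
20–39: 4700 × 0.977 = 4592
40+: 1850 × 0.96 + 3550 × 0.678 = 1776 + 2407 = 4183
Net migration: 20–39 + 230 → 4822
Population now: 0–19=668, 20–39=4822, 40+=4183
Period 2.
Births: 4822 × 0.361 = 1741
20–39: 668 × 0.977 = 653
40+: 4822 × 0.96 + 4183 × 0.678 = 4629 + 2836 = 7465
Net migration: 20–39 + 230 → 883
Population now: 0–19=1741, 20–39=883, 40+=7465
Period 3.
Births: 883 × 0.361 = 319
20–39: 1741 × 0.977 = 1701
40+: 883 × 0.96 + 7465 × 0.678 = 848 + 5061 = 5909
Net migration: 20–39 + 230 → 1931
Population now: 0–19=319, 20–39=1931, 40+=5909
Total after period 3: 319 + 1931 + 5909 = 8159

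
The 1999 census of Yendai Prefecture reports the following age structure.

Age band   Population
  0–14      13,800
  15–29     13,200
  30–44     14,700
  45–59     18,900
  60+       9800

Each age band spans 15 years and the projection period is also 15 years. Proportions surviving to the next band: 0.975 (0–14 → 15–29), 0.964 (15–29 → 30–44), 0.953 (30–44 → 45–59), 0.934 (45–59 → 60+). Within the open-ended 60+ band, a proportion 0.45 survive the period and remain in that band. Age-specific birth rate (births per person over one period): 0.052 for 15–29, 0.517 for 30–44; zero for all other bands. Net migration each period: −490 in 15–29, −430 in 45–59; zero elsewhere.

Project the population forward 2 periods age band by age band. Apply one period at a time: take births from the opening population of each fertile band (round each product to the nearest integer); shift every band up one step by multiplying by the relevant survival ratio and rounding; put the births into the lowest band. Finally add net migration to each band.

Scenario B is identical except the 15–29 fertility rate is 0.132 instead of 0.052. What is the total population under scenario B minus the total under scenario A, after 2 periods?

2066

Period 1:
Births: 13200 * 0.052 = 686, 14700 * 0.517 = 7600 → total 8286
15–29: 13800 * 0.975 = 13455
30–44: 13200 * 0.964 = 12725
45–59: 14700 * 0.953 = 14009
60+: 18900 * 0.934 + 9800 * 0.45 = 17653 + 4410 = 22063
Net migration: 15–29 − 490 → 12965; 45–59 − 430 → 13579
Giving 8286 / 12965 / 12725 / 13579 / 22063.
Period 2:
Births: 12965 * 0.052 = 674, 12725 * 0.517 = 6579 → total 7253
15–29: 8286 * 0.975 = 8079
30–44: 12965 * 0.964 = 12498
45–59: 12725 * 0.953 = 12127
60+: 13579 * 0.934 + 22063 * 0.45 = 12683 + 9928 = 22611
Net migration: 15–29 − 490 → 7589; 45–59 − 430 → 11697
Giving 7253 / 7589 / 12498 / 11697 / 22611.
Scenario A total after 2 periods: 61648
Scenario B projection —
Period 1:
Births: 13200 * 0.132 = 1742, 14700 * 0.517 = 7600 → total 9342
15–29: 13800 * 0.975 = 13455
30–44: 13200 * 0.964 = 12725
45–59: 14700 * 0.953 = 14009
60+: 18900 * 0.934 + 9800 * 0.45 = 17653 + 4410 = 22063
Net migration: 15–29 − 490 → 12965; 45–59 − 430 → 13579
Giving 9342 / 12965 / 12725 / 13579 / 22063.
Period 2:
Births: 12965 * 0.132 = 1711, 12725 * 0.517 = 6579 → total 8290
15–29: 9342 * 0.975 = 9108
30–44: 12965 * 0.964 = 12498
45–59: 12725 * 0.953 = 12127
60+: 13579 * 0.934 + 22063 * 0.45 = 12683 + 9928 = 22611
Net migration: 15–29 − 490 → 8618; 45–59 − 430 → 11697
Giving 8290 / 8618 / 12498 / 11697 / 22611.
Scenario B total after 2 periods: 63714
Difference B − A = 63714 − 61648 = 2066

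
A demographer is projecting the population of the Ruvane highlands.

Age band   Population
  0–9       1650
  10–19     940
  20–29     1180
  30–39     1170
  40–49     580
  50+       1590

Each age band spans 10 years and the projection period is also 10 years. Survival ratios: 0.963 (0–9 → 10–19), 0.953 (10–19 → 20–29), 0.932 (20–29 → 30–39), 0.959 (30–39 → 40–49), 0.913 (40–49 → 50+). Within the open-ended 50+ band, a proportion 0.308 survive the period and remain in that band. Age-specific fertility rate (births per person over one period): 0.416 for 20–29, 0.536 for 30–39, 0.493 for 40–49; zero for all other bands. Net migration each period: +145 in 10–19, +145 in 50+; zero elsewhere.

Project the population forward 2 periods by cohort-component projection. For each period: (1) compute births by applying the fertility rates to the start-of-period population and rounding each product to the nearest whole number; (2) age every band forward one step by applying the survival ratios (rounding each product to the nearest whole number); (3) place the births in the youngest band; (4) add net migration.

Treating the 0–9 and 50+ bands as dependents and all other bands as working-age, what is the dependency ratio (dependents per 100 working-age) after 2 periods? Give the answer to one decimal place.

After projecting period 1:
Births: 1180 * 0.416 = 491 ; 1170 * 0.536 = 627 ; 580 * 0.493 = 286 → 1404
10–19: 1650 * 0.963 = 1589
20–29: 940 * 0.953 = 896
30–39: 1180 * 0.932 = 1100
40–49: 1170 * 0.959 = 1122
50+: 580 * 0.913 + 1590 * 0.308 = 530 + 490 = 1020
Net migration: 10–19 + 145 → 1734; 50+ + 145 → 1165
Population now: 0–9=1404, 10–19=1734, 20–29=896, 30–39=1100, 40–49=1122, 50+=1165
After projecting period 2:
Births: 896 * 0.416 = 373 ; 1100 * 0.536 = 590 ; 1122 * 0.493 = 553 → 1516
10–19: 1404 * 0.963 = 1352
20–29: 1734 * 0.953 = 1653
30–39: 896 * 0.932 = 835
40–49: 1100 * 0.959 = 1055
50+: 1122 * 0.913 + 1165 * 0.308 = 1024 + 359 = 1383
Net migration: 10–19 + 145 → 1497; 50+ + 145 → 1528
Population now: 0–9=1516, 10–19=1497, 20–29=1653, 30–39=835, 40–49=1055, 50+=1528
Dependents (band 0–9 + band 50+) = 1516 + 1528 = 3044; working-age = 5040; ratio = 3044/5040 × 100 = 60.4

60.4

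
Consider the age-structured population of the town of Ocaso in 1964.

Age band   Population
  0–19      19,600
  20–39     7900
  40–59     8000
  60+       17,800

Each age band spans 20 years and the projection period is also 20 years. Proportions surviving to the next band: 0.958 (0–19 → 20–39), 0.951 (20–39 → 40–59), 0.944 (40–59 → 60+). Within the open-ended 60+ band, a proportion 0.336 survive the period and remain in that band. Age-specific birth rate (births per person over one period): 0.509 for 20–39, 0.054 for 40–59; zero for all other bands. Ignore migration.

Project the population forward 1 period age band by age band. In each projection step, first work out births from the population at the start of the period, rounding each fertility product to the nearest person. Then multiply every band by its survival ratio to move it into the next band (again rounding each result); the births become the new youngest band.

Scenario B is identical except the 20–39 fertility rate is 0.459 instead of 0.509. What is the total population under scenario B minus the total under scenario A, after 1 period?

-395

— Period 1 —
Births: 7900 × 0.509 = 4021 ; 8000 × 0.054 = 432 → total 4453
20–39: 19600 × 0.958 = 18777
40–59: 7900 × 0.951 = 7513
60+: 8000 × 0.944 + 17800 × 0.336 = 7552 + 5981 = 13533
Giving 4453 / 18777 / 7513 / 13533.
Scenario A total after 1 period: 44276
Scenario B projection —
— Period 1 —
Births: 7900 × 0.459 = 3626 ; 8000 × 0.054 = 432 → total 4058
20–39: 19600 × 0.958 = 18777
40–59: 7900 × 0.951 = 7513
60+: 8000 × 0.944 + 17800 × 0.336 = 7552 + 5981 = 13533
Giving 4058 / 18777 / 7513 / 13533.
Scenario B total after 1 period: 43881
Difference B − A = 43881 − 44276 = -395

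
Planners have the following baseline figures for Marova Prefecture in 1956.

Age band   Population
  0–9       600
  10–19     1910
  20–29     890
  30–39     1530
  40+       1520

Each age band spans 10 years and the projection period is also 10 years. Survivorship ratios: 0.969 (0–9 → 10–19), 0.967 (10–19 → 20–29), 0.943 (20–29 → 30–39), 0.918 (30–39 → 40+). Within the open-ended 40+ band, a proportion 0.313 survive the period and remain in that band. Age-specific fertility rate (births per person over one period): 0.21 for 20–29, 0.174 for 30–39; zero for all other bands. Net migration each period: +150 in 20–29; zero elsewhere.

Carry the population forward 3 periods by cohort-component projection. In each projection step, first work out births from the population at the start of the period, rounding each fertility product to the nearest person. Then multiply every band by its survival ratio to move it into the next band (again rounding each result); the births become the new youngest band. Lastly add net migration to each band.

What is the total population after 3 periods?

4425

Period 1:
Births: 890 × 0.21 = 187 ; 1530 × 0.174 = 266 → total 453
10–19: 600 × 0.969 = 581
20–29: 1910 × 0.967 = 1847
30–39: 890 × 0.943 = 839
40+: 1530 × 0.918 + 1520 × 0.313 = 1405 + 476 = 1881
Net migration: 20–29 + 150 → 1997
Giving 453 / 581 / 1997 / 839 / 1881.
Period 2:
Births: 1997 × 0.21 = 419 ; 839 × 0.174 = 146 → total 565
10–19: 453 × 0.969 = 439
20–29: 581 × 0.967 = 562
30–39: 1997 × 0.943 = 1883
40+: 839 × 0.918 + 1881 × 0.313 = 770 + 589 = 1359
Net migration: 20–29 + 150 → 712
Giving 565 / 439 / 712 / 1883 / 1359.
Period 3:
Births: 712 × 0.21 = 150 ; 1883 × 0.174 = 328 → total 478
10–19: 565 × 0.969 = 547
20–29: 439 × 0.967 = 425
30–39: 712 × 0.943 = 671
40+: 1883 × 0.918 + 1359 × 0.313 = 1729 + 425 = 2154
Net migration: 20–29 + 150 → 575
Giving 478 / 547 / 575 / 671 / 2154.
Total after period 3: 478 + 547 + 575 + 671 + 2154 = 4425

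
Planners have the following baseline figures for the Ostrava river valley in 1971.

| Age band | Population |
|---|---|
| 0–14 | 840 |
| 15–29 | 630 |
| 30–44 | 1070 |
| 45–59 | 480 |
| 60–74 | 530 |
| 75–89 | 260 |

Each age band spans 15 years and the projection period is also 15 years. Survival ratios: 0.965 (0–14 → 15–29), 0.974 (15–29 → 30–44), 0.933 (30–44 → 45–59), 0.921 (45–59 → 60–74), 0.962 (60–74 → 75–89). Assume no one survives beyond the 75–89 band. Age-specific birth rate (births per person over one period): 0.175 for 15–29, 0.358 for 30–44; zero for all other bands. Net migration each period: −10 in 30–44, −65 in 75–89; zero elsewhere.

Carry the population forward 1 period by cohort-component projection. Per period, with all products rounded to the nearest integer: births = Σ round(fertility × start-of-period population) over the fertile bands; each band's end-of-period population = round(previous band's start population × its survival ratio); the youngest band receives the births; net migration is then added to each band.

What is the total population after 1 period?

After projecting period 1:
Births: 630 * 0.175 = 110, 1070 * 0.358 = 383 → 493
15–29: 840 * 0.965 = 811
30–44: 630 * 0.974 = 614
45–59: 1070 * 0.933 = 998
60–74: 480 * 0.921 = 442
75–89: 530 * 0.962 = 510
Net migration: 30–44 − 10 → 604; 75–89 − 65 → 445
Population now: 0–14=493, 15–29=811, 30–44=604, 45–59=998, 60–74=442, 75–89=445
Total after period 1: 493 + 811 + 604 + 998 + 442 + 445 = 3793

3793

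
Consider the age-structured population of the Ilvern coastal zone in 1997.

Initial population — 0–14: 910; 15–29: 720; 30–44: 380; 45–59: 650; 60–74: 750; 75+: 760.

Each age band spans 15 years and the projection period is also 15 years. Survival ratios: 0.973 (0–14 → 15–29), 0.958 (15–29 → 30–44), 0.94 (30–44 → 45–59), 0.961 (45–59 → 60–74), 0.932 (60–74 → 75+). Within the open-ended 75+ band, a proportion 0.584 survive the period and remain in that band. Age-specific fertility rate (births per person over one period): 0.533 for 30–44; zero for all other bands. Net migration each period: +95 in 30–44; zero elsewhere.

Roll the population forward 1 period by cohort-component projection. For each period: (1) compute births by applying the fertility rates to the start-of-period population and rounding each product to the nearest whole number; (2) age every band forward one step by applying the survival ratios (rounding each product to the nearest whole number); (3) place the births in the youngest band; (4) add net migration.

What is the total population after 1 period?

3998

(Groups numbered youngest = 1 to oldest = 6.)
After projecting period 1:
Births: 380 × 0.533 = 203
Group 2: 910 × 0.973 = 885
Group 3: 720 × 0.958 = 690
Group 4: 380 × 0.94 = 357
Group 5: 650 × 0.961 = 625
Group 6: 750 × 0.932 + 760 × 0.584 = 699 + 444 = 1143
Net migration: Group 3 + 95 → 785
End of period: [203, 885, 785, 357, 625, 1143]
Total after period 1: 203 + 885 + 785 + 357 + 625 + 1143 = 3998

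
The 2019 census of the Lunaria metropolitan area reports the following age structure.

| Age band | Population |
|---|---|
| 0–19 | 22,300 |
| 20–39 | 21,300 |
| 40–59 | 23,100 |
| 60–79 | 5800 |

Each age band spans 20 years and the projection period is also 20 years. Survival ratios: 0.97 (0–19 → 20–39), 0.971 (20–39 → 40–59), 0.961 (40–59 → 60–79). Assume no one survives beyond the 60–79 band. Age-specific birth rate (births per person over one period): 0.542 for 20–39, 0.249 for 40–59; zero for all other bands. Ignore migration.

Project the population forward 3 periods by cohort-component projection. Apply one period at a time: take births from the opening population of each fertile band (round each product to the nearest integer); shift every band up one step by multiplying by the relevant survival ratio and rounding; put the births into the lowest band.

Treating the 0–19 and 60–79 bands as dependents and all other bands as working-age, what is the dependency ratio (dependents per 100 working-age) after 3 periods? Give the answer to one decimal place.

105.7

After projecting period 1:
Births: 21300 * 0.542 = 11545  |  23100 * 0.249 = 5752 ⇒ total 17297
20–39: 22300 * 0.97 = 21631
40–59: 21300 * 0.971 = 20682
60–79: 23100 * 0.961 = 22199
End of period: [17297, 21631, 20682, 22199]
After projecting period 2:
Births: 21631 * 0.542 = 11724  |  20682 * 0.249 = 5150 ⇒ total 16874
20–39: 17297 * 0.97 = 16778
40–59: 21631 * 0.971 = 21004
60–79: 20682 * 0.961 = 19875
End of period: [16874, 16778, 21004, 19875]
After projecting period 3:
Births: 16778 * 0.542 = 9094  |  21004 * 0.249 = 5230 ⇒ total 14324
20–39: 16874 * 0.97 = 16368
40–59: 16778 * 0.971 = 16291
60–79: 21004 * 0.961 = 20185
End of period: [14324, 16368, 16291, 20185]
Dependents (band 0–19 + band 60–79) = 14324 + 20185 = 34509; working-age = 32659; ratio = 34509/32659 × 100 = 105.7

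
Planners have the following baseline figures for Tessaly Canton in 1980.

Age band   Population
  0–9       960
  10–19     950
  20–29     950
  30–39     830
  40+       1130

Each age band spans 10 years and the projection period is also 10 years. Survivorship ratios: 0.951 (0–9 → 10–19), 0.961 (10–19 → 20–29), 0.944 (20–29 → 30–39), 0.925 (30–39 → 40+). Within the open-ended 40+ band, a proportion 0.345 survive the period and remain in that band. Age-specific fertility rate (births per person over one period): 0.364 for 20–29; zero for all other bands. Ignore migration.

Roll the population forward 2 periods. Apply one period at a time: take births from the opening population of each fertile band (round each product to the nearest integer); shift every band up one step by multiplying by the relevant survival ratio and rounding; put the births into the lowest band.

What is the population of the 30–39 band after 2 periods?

862

[period 1]
Births: 950 × 0.364 = 346
10–19: 960 × 0.951 = 913
20–29: 950 × 0.961 = 913
30–39: 950 × 0.944 = 897
40+: 830 × 0.925 + 1130 × 0.345 = 768 + 390 = 1158
Population now: 0–9=346, 10–19=913, 20–29=913, 30–39=897, 40+=1158
[period 2]
Births: 913 × 0.364 = 332
10–19: 346 × 0.951 = 329
20–29: 913 × 0.961 = 877
30–39: 913 × 0.944 = 862
40+: 897 × 0.925 + 1158 × 0.345 = 830 + 400 = 1230
Population now: 0–9=332, 10–19=329, 20–29=877, 30–39=862, 40+=1230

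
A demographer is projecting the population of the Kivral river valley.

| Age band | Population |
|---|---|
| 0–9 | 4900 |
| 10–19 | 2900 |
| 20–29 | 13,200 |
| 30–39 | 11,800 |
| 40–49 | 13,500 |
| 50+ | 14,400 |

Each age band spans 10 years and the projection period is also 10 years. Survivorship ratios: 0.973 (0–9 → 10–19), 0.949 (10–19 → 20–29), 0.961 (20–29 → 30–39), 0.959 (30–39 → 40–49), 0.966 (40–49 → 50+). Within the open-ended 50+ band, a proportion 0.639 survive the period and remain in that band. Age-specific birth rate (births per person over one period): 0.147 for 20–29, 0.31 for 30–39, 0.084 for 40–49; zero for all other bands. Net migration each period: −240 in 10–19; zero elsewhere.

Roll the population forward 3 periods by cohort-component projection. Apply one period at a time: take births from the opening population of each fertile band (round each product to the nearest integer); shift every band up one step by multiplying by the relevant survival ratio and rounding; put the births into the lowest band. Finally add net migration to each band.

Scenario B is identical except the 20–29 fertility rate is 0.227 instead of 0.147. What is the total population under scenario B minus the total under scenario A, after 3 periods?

Let group 1 be 0–9 through group 6 = 50+.
[period 1]
Births: 13200 * 0.147 = 1940 ; 11800 * 0.31 = 3658 ; 13500 * 0.084 = 1134 → total 6732
Group 2: 4900 * 0.973 = 4768
Group 3: 2900 * 0.949 = 2752
Group 4: 13200 * 0.961 = 12685
Group 5: 11800 * 0.959 = 11316
Group 6: 13500 * 0.966 + 14400 * 0.639 = 13041 + 9202 = 22243
Net migration: Group 2 − 240 → 4528
→ [6732, 4528, 2752, 12685, 11316, 22243]
[period 2]
Births: 2752 * 0.147 = 405 ; 12685 * 0.31 = 3932 ; 11316 * 0.084 = 951 → total 5288
Group 2: 6732 * 0.973 = 6550
Group 3: 4528 * 0.949 = 4297
Group 4: 2752 * 0.961 = 2645
Group 5: 12685 * 0.959 = 12165
Group 6: 11316 * 0.966 + 22243 * 0.639 = 10931 + 14213 = 25144
Net migration: Group 2 − 240 → 6310
→ [5288, 6310, 4297, 2645, 12165, 25144]
[period 3]
Births: 4297 * 0.147 = 632 ; 2645 * 0.31 = 820 ; 12165 * 0.084 = 1022 → total 2474
Group 2: 5288 * 0.973 = 5145
Group 3: 6310 * 0.949 = 5988
Group 4: 4297 * 0.961 = 4129
Group 5: 2645 * 0.959 = 2537
Group 6: 12165 * 0.966 + 25144 * 0.639 = 11751 + 16067 = 27818
Net migration: Group 2 − 240 → 4905
→ [2474, 4905, 5988, 4129, 2537, 27818]
Scenario A total after 3 periods: 47851
Scenario B projection —
[period 1]
Births: 13200 * 0.227 = 2996 ; 11800 * 0.31 = 3658 ; 13500 * 0.084 = 1134 → total 7788
Group 2: 4900 * 0.973 = 4768
Group 3: 2900 * 0.949 = 2752
Group 4: 13200 * 0.961 = 12685
Group 5: 11800 * 0.959 = 11316
Group 6: 13500 * 0.966 + 14400 * 0.639 = 13041 + 9202 = 22243
Net migration: Group 2 − 240 → 4528
→ [7788, 4528, 2752, 12685, 11316, 22243]
[period 2]
Births: 2752 * 0.227 = 625 ; 12685 * 0.31 = 3932 ; 11316 * 0.084 = 951 → total 5508
Group 2: 7788 * 0.973 = 7578
Group 3: 4528 * 0.949 = 4297
Group 4: 2752 * 0.961 = 2645
Group 5: 12685 * 0.959 = 12165
Group 6: 11316 * 0.966 + 22243 * 0.639 = 10931 + 14213 = 25144
Net migration: Group 2 − 240 → 7338
→ [5508, 7338, 4297, 2645, 12165, 25144]
[period 3]
Births: 4297 * 0.227 = 975 ; 2645 * 0.31 = 820 ; 12165 * 0.084 = 1022 → total 2817
Group 2: 5508 * 0.973 = 5359
Group 3: 7338 * 0.949 = 6964
Group 4: 4297 * 0.961 = 4129
Group 5: 2645 * 0.959 = 2537
Group 6: 12165 * 0.966 + 25144 * 0.639 = 11751 + 16067 = 27818
Net migration: Group 2 − 240 → 5119
→ [2817, 5119, 6964, 4129, 2537, 27818]
Scenario B total after 3 periods: 49384
Difference B − A = 49384 − 47851 = 1533

1533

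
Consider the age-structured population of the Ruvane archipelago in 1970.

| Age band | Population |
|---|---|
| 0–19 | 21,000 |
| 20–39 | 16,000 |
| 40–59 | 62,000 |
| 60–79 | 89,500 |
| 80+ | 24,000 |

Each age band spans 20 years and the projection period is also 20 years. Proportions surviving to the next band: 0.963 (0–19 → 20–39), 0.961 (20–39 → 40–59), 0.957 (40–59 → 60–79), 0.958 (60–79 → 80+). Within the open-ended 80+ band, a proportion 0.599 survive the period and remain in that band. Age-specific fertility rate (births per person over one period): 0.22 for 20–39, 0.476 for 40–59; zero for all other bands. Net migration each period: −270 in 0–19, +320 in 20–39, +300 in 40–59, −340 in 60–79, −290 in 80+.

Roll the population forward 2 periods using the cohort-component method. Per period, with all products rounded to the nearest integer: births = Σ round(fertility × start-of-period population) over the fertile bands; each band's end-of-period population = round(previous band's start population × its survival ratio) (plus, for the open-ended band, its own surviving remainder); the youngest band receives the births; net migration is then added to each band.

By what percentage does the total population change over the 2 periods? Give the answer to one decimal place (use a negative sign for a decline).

-8.6

Period 1.
Births: 16000 * 0.22 = 3520  |  62000 * 0.476 = 29512 → 33032
20–39: 21000 * 0.963 = 20223
40–59: 16000 * 0.961 = 15376
60–79: 62000 * 0.957 = 59334
80+: 89500 * 0.958 + 24000 * 0.599 = 85741 + 14376 = 100117
Net migration: 0–19 − 270 → 32762; 20–39 + 320 → 20543; 40–59 + 300 → 15676; 60–79 − 340 → 58994; 80+ − 290 → 99827
Population now: 0–19=32762, 20–39=20543, 40–59=15676, 60–79=58994, 80+=99827
Period 2.
Births: 20543 * 0.22 = 4519  |  15676 * 0.476 = 7462 → 11981
20–39: 32762 * 0.963 = 31550
40–59: 20543 * 0.961 = 19742
60–79: 15676 * 0.957 = 15002
80+: 58994 * 0.958 + 99827 * 0.599 = 56516 + 59796 = 116312
Net migration: 0–19 − 270 → 11711; 20–39 + 320 → 31870; 40–59 + 300 → 20042; 60–79 − 340 → 14662; 80+ − 290 → 116022
Population now: 0–19=11711, 20–39=31870, 40–59=20042, 60–79=14662, 80+=116022
Total: 212500 → 194307; change = -18193; percentage change = -8.6%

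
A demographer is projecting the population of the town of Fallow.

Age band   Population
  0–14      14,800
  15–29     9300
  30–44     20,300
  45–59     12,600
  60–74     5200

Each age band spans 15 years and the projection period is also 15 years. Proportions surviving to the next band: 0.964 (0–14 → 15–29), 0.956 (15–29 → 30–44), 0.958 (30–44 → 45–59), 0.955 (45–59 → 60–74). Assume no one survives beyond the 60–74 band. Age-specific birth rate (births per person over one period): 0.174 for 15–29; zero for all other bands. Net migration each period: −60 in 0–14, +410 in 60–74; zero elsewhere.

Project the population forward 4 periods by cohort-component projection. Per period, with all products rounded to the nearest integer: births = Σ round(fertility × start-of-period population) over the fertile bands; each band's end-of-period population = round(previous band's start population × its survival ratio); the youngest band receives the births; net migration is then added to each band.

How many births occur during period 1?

After projecting period 1:
Births: 9300 * 0.174 = 1618
15–29: 14800 * 0.964 = 14267
30–44: 9300 * 0.956 = 8891
45–59: 20300 * 0.958 = 19447
60–74: 12600 * 0.955 = 12033
Net migration: 0–14 − 60 → 1558; 60–74 + 410 → 12443
Giving 1558 / 14267 / 8891 / 19447 / 12443.

1618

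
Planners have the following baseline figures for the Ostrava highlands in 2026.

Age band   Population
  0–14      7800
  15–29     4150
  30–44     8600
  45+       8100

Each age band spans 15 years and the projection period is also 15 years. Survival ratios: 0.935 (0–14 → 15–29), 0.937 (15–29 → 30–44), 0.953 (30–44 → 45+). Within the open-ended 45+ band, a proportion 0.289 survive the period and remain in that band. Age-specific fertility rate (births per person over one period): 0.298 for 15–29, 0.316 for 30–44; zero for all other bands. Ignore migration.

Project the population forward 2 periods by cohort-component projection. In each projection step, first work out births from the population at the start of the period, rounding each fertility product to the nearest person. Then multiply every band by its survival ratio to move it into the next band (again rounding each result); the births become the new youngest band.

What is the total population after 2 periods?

20685

— Period 1 —
Births: 4150 * 0.298 = 1237, 8600 * 0.316 = 2718 ⇒ total 3955
15–29: 7800 * 0.935 = 7293
30–44: 4150 * 0.937 = 3889
45+: 8600 * 0.953 + 8100 * 0.289 = 8196 + 2341 = 10537
Giving 3955 / 7293 / 3889 / 10537.
— Period 2 —
Births: 7293 * 0.298 = 2173, 3889 * 0.316 = 1229 ⇒ total 3402
15–29: 3955 * 0.935 = 3698
30–44: 7293 * 0.937 = 6834
45+: 3889 * 0.953 + 10537 * 0.289 = 3706 + 3045 = 6751
Giving 3402 / 3698 / 6834 / 6751.
Total after period 2: 3402 + 3698 + 6834 + 6751 = 20685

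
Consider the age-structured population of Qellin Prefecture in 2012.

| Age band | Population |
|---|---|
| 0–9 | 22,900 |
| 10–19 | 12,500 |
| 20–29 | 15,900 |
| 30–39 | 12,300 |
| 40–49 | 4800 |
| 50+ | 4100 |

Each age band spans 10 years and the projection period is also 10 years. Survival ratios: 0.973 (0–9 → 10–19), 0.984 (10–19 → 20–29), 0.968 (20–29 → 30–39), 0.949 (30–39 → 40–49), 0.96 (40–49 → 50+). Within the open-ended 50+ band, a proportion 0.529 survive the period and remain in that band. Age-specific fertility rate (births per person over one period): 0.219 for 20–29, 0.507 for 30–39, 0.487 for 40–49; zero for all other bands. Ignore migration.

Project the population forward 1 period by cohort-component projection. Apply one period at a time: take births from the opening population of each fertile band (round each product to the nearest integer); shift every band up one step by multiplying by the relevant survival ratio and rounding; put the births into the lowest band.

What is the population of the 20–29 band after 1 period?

12300

After projecting period 1:
Births: 15900 × 0.219 = 3482 ; 12300 × 0.507 = 6236 ; 4800 × 0.487 = 2338 → total 12056
10–19: 22900 × 0.973 = 22282
20–29: 12500 × 0.984 = 12300
30–39: 15900 × 0.968 = 15391
40–49: 12300 × 0.949 = 11673
50+: 4800 × 0.96 + 4100 × 0.529 = 4608 + 2169 = 6777
→ [12056, 22282, 12300, 15391, 11673, 6777]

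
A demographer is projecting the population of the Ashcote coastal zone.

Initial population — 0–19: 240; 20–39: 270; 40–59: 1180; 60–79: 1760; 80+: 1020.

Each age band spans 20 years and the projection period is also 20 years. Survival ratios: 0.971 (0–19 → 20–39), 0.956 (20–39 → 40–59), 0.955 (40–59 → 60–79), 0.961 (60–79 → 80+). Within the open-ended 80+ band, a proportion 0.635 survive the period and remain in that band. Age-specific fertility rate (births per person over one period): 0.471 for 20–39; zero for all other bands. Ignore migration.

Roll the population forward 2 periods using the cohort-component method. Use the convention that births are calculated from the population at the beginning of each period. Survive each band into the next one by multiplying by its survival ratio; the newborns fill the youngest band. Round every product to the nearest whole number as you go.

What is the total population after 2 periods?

3270

— Period 1 —
Births: 270 * 0.471 = 127
20–39: 240 * 0.971 = 233
40–59: 270 * 0.956 = 258
60–79: 1180 * 0.955 = 1127
80+: 1760 * 0.961 + 1020 * 0.635 = 1691 + 648 = 2339
Giving 127 / 233 / 258 / 1127 / 2339.
— Period 2 —
Births: 233 * 0.471 = 110
20–39: 127 * 0.971 = 123
40–59: 233 * 0.956 = 223
60–79: 258 * 0.955 = 246
80+: 1127 * 0.961 + 2339 * 0.635 = 1083 + 1485 = 2568
Giving 110 / 123 / 223 / 246 / 2568.
Total after period 2: 110 + 123 + 223 + 246 + 2568 = 3270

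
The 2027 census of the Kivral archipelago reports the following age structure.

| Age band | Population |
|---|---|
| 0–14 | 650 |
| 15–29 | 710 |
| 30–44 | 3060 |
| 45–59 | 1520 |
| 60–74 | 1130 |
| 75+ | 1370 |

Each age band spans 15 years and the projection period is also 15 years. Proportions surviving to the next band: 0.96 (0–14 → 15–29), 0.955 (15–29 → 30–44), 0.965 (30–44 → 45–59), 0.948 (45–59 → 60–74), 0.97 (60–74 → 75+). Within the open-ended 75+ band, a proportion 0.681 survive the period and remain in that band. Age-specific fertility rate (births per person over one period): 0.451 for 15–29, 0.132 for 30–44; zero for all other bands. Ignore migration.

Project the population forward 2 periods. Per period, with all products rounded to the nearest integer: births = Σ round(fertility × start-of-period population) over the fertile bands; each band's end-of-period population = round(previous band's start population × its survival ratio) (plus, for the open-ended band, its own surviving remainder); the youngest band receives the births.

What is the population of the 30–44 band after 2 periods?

Numbering the bands 1..6 from youngest to oldest:
After projecting period 1:
Births: 710 × 0.451 = 320 ; 3060 × 0.132 = 404 → total 724
Band 2: 650 × 0.96 = 624
Band 3: 710 × 0.955 = 678
Band 4: 3060 × 0.965 = 2953
Band 5: 1520 × 0.948 = 1441
Band 6: 1130 × 0.97 + 1370 × 0.681 = 1096 + 933 = 2029
Giving 724 / 624 / 678 / 2953 / 1441 / 2029.
After projecting period 2:
Births: 624 × 0.451 = 281 ; 678 × 0.132 = 89 → total 370
Band 2: 724 × 0.96 = 695
Band 3: 624 × 0.955 = 596
Band 4: 678 × 0.965 = 654
Band 5: 2953 × 0.948 = 2799
Band 6: 1441 × 0.97 + 2029 × 0.681 = 1398 + 1382 = 2780
Giving 370 / 695 / 596 / 654 / 2799 / 2780.

596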